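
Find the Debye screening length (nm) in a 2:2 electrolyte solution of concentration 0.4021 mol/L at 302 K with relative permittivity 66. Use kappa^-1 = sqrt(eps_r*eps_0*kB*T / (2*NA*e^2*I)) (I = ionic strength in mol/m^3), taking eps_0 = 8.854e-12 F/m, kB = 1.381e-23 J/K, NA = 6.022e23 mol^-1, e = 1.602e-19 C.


Ionic strength I = 0.4021 * 2^2 * 1000 = 1608.4 mol/m^3
kappa^-1 = sqrt(66 * 8.854e-12 * 1.381e-23 * 302 / (2 * 6.022e23 * (1.602e-19)^2 * 1608.4))
kappa^-1 = 0.221 nm

0.221


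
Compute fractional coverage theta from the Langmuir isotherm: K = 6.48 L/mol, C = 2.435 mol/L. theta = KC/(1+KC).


Langmuir isotherm: theta = K*C / (1 + K*C)
K*C = 6.48 * 2.435 = 15.7788
theta = 15.7788 / (1 + 15.7788) = 15.7788 / 16.7788
theta = 0.9404

0.9404


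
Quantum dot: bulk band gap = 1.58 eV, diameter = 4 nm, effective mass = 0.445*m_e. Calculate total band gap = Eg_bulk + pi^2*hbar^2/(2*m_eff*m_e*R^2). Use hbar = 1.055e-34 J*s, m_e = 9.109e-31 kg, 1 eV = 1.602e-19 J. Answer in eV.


Radius R = 4/2 nm = 2e-09 m
Confinement energy dE = pi^2 * hbar^2 / (2 * m_eff * m_e * R^2)
dE = pi^2 * (1.055e-34)^2 / (2 * 0.445 * 9.109e-31 * (2e-09)^2) J, divided by 1.602e-19 J/eV
dE = 0.2115 eV
Total band gap = E_g(bulk) + dE = 1.58 + 0.2115 = 1.7915 eV

1.7915


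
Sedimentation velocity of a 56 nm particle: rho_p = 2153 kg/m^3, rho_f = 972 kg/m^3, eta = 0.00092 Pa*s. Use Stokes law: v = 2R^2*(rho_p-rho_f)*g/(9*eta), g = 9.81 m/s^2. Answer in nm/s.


Radius R = 56/2 nm = 2.8e-08 m
Density difference = 2153 - 972 = 1181 kg/m^3
v = 2 * R^2 * (rho_p - rho_f) * g / (9 * eta)
v = 2 * (2.8e-08)^2 * 1181 * 9.81 / (9 * 0.00092)
v = 2.19399e-09 m/s = 2.194 nm/s

2.194


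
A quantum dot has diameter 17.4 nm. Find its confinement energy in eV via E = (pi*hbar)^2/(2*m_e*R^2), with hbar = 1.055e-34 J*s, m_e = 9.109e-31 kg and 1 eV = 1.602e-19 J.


Radius R = 17.4/2 = 8.7 nm = 8.7e-09 m
E = (pi * 1.055e-34)^2 / (2 * 9.109e-31 * (8.7e-09)^2)
E(J) = 7.96646e-22
E = E(J) / 1.602e-19 = 0.005 eV

0.005


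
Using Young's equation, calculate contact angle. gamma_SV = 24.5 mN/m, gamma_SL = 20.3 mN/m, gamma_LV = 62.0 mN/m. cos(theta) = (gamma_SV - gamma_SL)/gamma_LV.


cos(theta) = (gamma_SV - gamma_SL) / gamma_LV
cos(theta) = (24.5 - 20.3) / 62.0
cos(theta) = 0.067742
theta = arccos(0.067742) = 86.12 degrees

86.12


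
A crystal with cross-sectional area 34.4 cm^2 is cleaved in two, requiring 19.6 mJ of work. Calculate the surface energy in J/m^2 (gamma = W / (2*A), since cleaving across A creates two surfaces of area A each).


Convert: A = 34.4 cm^2 = 0.00344 m^2, W = 19.6 mJ = 0.0196 J
Cleaving exposes two faces of area A, so total new surface = 2*A and gamma = W / (2*A)
gamma = 0.0196 / (2 * 0.00344)
gamma = 2.849 J/m^2

2.849


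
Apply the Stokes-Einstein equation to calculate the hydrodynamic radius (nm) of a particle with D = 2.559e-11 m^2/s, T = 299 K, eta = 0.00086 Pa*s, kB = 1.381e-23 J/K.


Stokes-Einstein: R = kB*T / (6*pi*eta*D)
R = 1.381e-23 * 299 / (6 * pi * 0.00086 * 2.559e-11)
R = 9.95394e-09 m = 9.95 nm

9.95


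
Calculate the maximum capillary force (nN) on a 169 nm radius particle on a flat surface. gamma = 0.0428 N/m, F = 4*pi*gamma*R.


Convert radius: R = 169 nm = 1.69e-07 m
F = 4 * pi * gamma * R
F = 4 * pi * 0.0428 * 1.69e-07
F = 9.08951e-08 N = 90.8951 nN

90.8951


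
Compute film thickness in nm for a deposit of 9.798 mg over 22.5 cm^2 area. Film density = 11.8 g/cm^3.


Convert: m = 9.798 mg = 9.7980e-06 kg, A = 22.5 cm^2 = 2.2500e-03 m^2, rho = 11.8 g/cm^3 = 11800 kg/m^3
t = m / (A * rho)
t = 9.7980e-06 / (2.2500e-03 * 11800)
t = 3.6904e-07 m = 369.0 nm

369.0


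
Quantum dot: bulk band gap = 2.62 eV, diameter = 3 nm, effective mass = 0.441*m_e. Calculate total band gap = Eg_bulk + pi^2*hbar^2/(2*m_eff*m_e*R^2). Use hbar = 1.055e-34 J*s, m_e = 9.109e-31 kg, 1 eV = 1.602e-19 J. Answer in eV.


Radius R = 3/2 nm = 1.5e-09 m
Confinement energy dE = pi^2 * hbar^2 / (2 * m_eff * m_e * R^2)
dE = pi^2 * (1.055e-34)^2 / (2 * 0.441 * 9.109e-31 * (1.5e-09)^2) J, divided by 1.602e-19 J/eV
dE = 0.3793 eV
Total band gap = E_g(bulk) + dE = 2.62 + 0.3793 = 2.9993 eV

2.9993


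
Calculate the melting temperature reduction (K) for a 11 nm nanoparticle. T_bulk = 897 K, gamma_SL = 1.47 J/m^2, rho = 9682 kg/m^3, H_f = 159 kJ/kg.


Radius R = 11/2 = 5.5 nm = 5.5e-09 m
Convert H_f = 159 kJ/kg = 159000 J/kg
dT = 2 * gamma_SL * T_bulk / (rho * H_f * R)
dT = 2 * 1.47 * 897 / (9682 * 159000 * 5.5e-09)
dT = 311.5 K

311.5


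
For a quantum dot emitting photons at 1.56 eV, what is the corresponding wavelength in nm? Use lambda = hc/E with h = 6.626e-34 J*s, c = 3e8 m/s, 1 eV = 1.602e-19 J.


Convert energy: E = 1.56 eV = 1.56 * 1.602e-19 = 2.49912e-19 J
lambda = h*c / E = 6.626e-34 * 3e8 / 2.49912e-19
lambda = 7.954e-07 m = 795.4 nm

795.4


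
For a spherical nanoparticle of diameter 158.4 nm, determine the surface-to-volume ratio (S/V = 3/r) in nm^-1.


Radius r = 158.4/2 = 79.2 nm
S/V = 3 / r = 3 / 79.2
S/V = 0.0379 nm^-1

0.0379


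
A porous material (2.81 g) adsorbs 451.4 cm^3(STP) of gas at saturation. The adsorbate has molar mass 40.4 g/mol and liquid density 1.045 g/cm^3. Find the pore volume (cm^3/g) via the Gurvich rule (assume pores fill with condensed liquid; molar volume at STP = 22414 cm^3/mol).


Moles adsorbed n = V_ads / 22414 = 451.4 / 22414 = 2.013920e-02 mol
Liquid volume V_liq = n * M / rho_liq = 2.013920e-02 * 40.4 / 1.045 = 0.77859 cm^3
Specific pore volume V_pore = V_liq / m_sample = 0.77859 / 2.81
V_pore = 0.2771 cm^3/g

0.2771


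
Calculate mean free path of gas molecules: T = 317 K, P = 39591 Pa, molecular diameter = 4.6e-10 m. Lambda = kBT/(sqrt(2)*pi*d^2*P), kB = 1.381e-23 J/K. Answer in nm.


Mean free path: lambda = kB*T / (sqrt(2) * pi * d^2 * P)
lambda = 1.381e-23 * 317 / (sqrt(2) * pi * (4.6e-10)^2 * 39591)
lambda = 1.17619e-07 m
lambda = 117.62 nm

117.62


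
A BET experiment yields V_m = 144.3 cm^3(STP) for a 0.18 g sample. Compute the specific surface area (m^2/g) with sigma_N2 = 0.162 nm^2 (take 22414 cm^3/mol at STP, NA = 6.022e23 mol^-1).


Number of moles in monolayer = V_m / 22414 = 144.3 / 22414 = 0.00643794
Number of molecules = moles * NA = 0.00643794 * 6.022e23
SA = molecules * sigma / mass
SA = (144.3 / 22414) * 6.022e23 * 0.162e-18 / 0.18
SA = 3489.2 m^2/g

3489.2


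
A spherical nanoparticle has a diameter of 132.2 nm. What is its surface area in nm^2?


Radius r = 132.2/2 = 66.1 nm
Surface area SA = 4 * pi * r^2
SA = 4 * pi * (66.1)^2
SA = 54905.11 nm^2

54905.11


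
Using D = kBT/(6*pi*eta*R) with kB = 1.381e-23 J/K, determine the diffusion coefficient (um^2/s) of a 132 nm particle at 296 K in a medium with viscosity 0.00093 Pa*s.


Radius R = 132/2 = 66 nm = 6.6e-08 m
D = kB*T / (6*pi*eta*R)
D = 1.381e-23 * 296 / (6 * pi * 0.00093 * 6.6e-08)
D = 3.53311e-12 m^2/s = 3.533 um^2/s

3.533


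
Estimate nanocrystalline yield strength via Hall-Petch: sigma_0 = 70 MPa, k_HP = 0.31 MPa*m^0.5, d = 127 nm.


d = 127 nm = 1.27e-07 m
sqrt(d) = 0.0003563706
Hall-Petch contribution = k / sqrt(d) = 0.31 / 0.0003563706 = 869.9 MPa
sigma = sigma_0 + k/sqrt(d) = 70 + 869.9 = 939.9 MPa

939.9


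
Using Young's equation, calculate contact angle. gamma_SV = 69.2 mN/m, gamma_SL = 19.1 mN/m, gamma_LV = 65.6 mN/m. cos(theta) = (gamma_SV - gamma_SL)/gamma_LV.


cos(theta) = (gamma_SV - gamma_SL) / gamma_LV
cos(theta) = (69.2 - 19.1) / 65.6
cos(theta) = 0.76372
theta = arccos(0.76372) = 40.21 degrees

40.21


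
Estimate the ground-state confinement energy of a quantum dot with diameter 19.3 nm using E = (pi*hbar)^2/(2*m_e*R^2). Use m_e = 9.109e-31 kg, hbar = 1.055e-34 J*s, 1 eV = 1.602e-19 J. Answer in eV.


Radius R = 19.3/2 = 9.65 nm = 9.65e-09 m
E = (pi * 1.055e-34)^2 / (2 * 9.109e-31 * (9.65e-09)^2)
E(J) = 6.47514e-22
E = E(J) / 1.602e-19 = 0.004 eV

0.004


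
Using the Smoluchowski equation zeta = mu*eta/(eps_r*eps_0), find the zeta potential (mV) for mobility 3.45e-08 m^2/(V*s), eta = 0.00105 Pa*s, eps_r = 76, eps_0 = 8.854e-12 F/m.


Smoluchowski equation: zeta = mu * eta / (eps_r * eps_0)
zeta = 3.45e-08 * 0.00105 / (76 * 8.854e-12)
zeta = 0.053834 V = 53.83 mV

53.83


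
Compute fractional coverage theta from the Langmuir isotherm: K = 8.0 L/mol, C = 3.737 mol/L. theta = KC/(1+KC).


Langmuir isotherm: theta = K*C / (1 + K*C)
K*C = 8.0 * 3.737 = 29.896
theta = 29.896 / (1 + 29.896) = 29.896 / 30.896
theta = 0.9676

0.9676


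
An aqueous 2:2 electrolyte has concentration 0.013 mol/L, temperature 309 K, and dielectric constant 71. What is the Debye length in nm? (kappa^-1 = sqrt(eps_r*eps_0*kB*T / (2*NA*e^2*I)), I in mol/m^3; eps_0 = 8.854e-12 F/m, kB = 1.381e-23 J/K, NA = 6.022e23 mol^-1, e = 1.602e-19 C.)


Ionic strength I = 0.013 * 2^2 * 1000 = 52 mol/m^3
kappa^-1 = sqrt(71 * 8.854e-12 * 1.381e-23 * 309 / (2 * 6.022e23 * (1.602e-19)^2 * 52))
kappa^-1 = 1.292 nm

1.292


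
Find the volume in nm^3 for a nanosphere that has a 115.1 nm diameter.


Radius r = 115.1/2 = 57.55 nm
Volume V = (4/3) * pi * r^3
V = (4/3) * pi * (57.55)^3
V = 798407.47 nm^3

798407.47


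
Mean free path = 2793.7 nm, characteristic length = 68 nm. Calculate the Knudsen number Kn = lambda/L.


Knudsen number Kn = lambda / L
Kn = 2793.7 / 68
Kn = 41.0838

41.0838


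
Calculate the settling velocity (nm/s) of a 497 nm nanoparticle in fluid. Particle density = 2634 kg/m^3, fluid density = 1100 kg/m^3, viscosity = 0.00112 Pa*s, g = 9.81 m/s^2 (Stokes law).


Radius R = 497/2 nm = 2.485e-07 m
Density difference = 2634 - 1100 = 1534 kg/m^3
v = 2 * R^2 * (rho_p - rho_f) * g / (9 * eta)
v = 2 * (2.485e-07)^2 * 1534 * 9.81 / (9 * 0.00112)
v = 1.84381e-07 m/s = 184.3812 nm/s

184.3812


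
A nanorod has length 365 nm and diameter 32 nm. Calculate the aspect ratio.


Aspect ratio AR = length / diameter
AR = 365 / 32
AR = 11.41

11.41


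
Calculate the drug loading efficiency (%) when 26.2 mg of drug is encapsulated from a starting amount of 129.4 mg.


Drug loading efficiency = (drug loaded / drug initial) * 100
DLE = 26.2 / 129.4 * 100
DLE = 0.2025 * 100
DLE = 20.25%

20.25


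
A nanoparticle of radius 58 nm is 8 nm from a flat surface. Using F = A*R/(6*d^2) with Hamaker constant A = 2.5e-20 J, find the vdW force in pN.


Convert to SI: R = 58 nm = 5.8e-08 m, d = 8 nm = 8e-09 m
F = A * R / (6 * d^2)
F = 2.5e-20 * 5.8e-08 / (6 * (8e-09)^2)
F = 3.77604e-12 N = 3.776 pN

3.776


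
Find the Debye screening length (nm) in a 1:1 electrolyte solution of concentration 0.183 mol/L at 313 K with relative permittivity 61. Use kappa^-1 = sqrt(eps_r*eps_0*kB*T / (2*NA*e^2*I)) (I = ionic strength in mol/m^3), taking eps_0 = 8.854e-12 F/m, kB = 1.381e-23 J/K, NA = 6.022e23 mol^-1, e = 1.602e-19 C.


Ionic strength I = 0.183 * 1^2 * 1000 = 183 mol/m^3
kappa^-1 = sqrt(61 * 8.854e-12 * 1.381e-23 * 313 / (2 * 6.022e23 * (1.602e-19)^2 * 183))
kappa^-1 = 0.642 nm

0.642


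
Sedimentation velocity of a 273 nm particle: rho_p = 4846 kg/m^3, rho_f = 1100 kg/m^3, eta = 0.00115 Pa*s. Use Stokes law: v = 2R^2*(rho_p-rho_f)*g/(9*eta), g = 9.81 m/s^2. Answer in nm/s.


Radius R = 273/2 nm = 1.365e-07 m
Density difference = 4846 - 1100 = 3746 kg/m^3
v = 2 * R^2 * (rho_p - rho_f) * g / (9 * eta)
v = 2 * (1.365e-07)^2 * 3746 * 9.81 / (9 * 0.00115)
v = 1.3231e-07 m/s = 132.3097 nm/s

132.3097


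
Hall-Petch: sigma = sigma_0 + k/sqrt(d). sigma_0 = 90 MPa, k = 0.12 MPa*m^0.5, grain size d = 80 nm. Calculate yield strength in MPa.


d = 80 nm = 8e-08 m
sqrt(d) = 0.0002828427
Hall-Petch contribution = k / sqrt(d) = 0.12 / 0.0002828427 = 424.3 MPa
sigma = sigma_0 + k/sqrt(d) = 90 + 424.3 = 514.3 MPa

514.3


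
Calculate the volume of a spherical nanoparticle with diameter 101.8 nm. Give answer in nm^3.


Radius r = 101.8/2 = 50.9 nm
Volume V = (4/3) * pi * r^3
V = (4/3) * pi * (50.9)^3
V = 552385.1 nm^3

552385.1


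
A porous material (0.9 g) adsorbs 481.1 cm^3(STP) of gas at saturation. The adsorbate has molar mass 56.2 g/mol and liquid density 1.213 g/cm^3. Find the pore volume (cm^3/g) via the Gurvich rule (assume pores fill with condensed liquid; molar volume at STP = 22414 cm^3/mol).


Moles adsorbed n = V_ads / 22414 = 481.1 / 22414 = 2.146426e-02 mol
Liquid volume V_liq = n * M / rho_liq = 2.146426e-02 * 56.2 / 1.213 = 0.99447 cm^3
Specific pore volume V_pore = V_liq / m_sample = 0.99447 / 0.9
V_pore = 1.105 cm^3/g

1.105


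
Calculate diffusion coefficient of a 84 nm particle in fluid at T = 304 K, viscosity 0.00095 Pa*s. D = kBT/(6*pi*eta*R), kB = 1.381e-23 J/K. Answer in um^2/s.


Radius R = 84/2 = 42 nm = 4.2e-08 m
D = kB*T / (6*pi*eta*R)
D = 1.381e-23 * 304 / (6 * pi * 0.00095 * 4.2e-08)
D = 5.58204e-12 m^2/s = 5.582 um^2/s

5.582


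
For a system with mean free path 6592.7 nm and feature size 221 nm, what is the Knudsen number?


Knudsen number Kn = lambda / L
Kn = 6592.7 / 221
Kn = 29.8312

29.8312


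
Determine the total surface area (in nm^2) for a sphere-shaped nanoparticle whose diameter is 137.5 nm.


Radius r = 137.5/2 = 68.75 nm
Surface area SA = 4 * pi * r^2
SA = 4 * pi * (68.75)^2
SA = 59395.74 nm^2

59395.74


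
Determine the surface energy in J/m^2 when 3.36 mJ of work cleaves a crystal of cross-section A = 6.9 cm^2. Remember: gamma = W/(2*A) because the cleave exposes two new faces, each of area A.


Convert: A = 6.9 cm^2 = 0.00069 m^2, W = 3.36 mJ = 0.00336 J
Cleaving exposes two faces of area A, so total new surface = 2*A and gamma = W / (2*A)
gamma = 0.00336 / (2 * 0.00069)
gamma = 2.435 J/m^2

2.435


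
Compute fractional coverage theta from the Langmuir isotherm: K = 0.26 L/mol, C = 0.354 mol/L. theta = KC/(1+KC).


Langmuir isotherm: theta = K*C / (1 + K*C)
K*C = 0.26 * 0.354 = 0.09204
theta = 0.09204 / (1 + 0.09204) = 0.09204 / 1.09204
theta = 0.0843

0.0843


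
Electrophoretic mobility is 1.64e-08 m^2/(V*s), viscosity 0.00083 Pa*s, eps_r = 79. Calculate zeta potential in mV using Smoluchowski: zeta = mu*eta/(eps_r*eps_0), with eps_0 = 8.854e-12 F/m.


Smoluchowski equation: zeta = mu * eta / (eps_r * eps_0)
zeta = 1.64e-08 * 0.00083 / (79 * 8.854e-12)
zeta = 0.019461 V = 19.46 mV

19.46


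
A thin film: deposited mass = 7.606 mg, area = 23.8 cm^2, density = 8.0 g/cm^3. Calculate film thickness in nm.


Convert: m = 7.606 mg = 7.6060e-06 kg, A = 23.8 cm^2 = 2.3800e-03 m^2, rho = 8.0 g/cm^3 = 8000 kg/m^3
t = m / (A * rho)
t = 7.6060e-06 / (2.3800e-03 * 8000)
t = 3.9947e-07 m = 399.5 nm

399.5


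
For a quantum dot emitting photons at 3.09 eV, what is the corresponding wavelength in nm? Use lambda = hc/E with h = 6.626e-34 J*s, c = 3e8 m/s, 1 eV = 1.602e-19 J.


Convert energy: E = 3.09 eV = 3.09 * 1.602e-19 = 4.95018e-19 J
lambda = h*c / E = 6.626e-34 * 3e8 / 4.95018e-19
lambda = 4.01561e-07 m = 401.6 nm

401.6


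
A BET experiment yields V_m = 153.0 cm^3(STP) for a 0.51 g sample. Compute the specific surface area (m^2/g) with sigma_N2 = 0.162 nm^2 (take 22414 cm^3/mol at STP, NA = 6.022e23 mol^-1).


Number of moles in monolayer = V_m / 22414 = 153.0 / 22414 = 0.00682609
Number of molecules = moles * NA = 0.00682609 * 6.022e23
SA = molecules * sigma / mass
SA = (153.0 / 22414) * 6.022e23 * 0.162e-18 / 0.51
SA = 1305.7 m^2/g

1305.7


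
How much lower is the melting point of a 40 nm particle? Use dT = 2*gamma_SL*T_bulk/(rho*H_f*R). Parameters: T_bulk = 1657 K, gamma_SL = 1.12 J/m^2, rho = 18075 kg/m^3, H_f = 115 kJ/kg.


Radius R = 40/2 = 20 nm = 2e-08 m
Convert H_f = 115 kJ/kg = 115000 J/kg
dT = 2 * gamma_SL * T_bulk / (rho * H_f * R)
dT = 2 * 1.12 * 1657 / (18075 * 115000 * 2e-08)
dT = 89.3 K

89.3


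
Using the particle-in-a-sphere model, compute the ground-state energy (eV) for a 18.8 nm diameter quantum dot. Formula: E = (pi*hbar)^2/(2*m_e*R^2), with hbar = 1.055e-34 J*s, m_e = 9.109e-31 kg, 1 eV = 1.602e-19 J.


Radius R = 18.8/2 = 9.4 nm = 9.4e-09 m
E = (pi * 1.055e-34)^2 / (2 * 9.109e-31 * (9.4e-09)^2)
E(J) = 6.82415e-22
E = E(J) / 1.602e-19 = 0.0043 eV

0.0043


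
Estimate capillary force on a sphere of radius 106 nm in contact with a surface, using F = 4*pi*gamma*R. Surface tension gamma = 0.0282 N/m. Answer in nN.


Convert radius: R = 106 nm = 1.06e-07 m
F = 4 * pi * gamma * R
F = 4 * pi * 0.0282 * 1.06e-07
F = 3.75634e-08 N = 37.5634 nN

37.5634


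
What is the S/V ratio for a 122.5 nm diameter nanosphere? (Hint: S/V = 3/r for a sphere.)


Radius r = 122.5/2 = 61.25 nm
S/V = 3 / r = 3 / 61.25
S/V = 0.049 nm^-1

0.049


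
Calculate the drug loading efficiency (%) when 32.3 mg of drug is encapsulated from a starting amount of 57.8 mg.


Drug loading efficiency = (drug loaded / drug initial) * 100
DLE = 32.3 / 57.8 * 100
DLE = 0.5588 * 100
DLE = 55.88%

55.88


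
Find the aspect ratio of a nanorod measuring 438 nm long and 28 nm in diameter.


Aspect ratio AR = length / diameter
AR = 438 / 28
AR = 15.64

15.64


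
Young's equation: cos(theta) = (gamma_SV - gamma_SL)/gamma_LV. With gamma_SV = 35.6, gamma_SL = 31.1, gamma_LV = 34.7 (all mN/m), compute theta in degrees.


cos(theta) = (gamma_SV - gamma_SL) / gamma_LV
cos(theta) = (35.6 - 31.1) / 34.7
cos(theta) = 0.129683
theta = arccos(0.129683) = 82.55 degrees

82.55


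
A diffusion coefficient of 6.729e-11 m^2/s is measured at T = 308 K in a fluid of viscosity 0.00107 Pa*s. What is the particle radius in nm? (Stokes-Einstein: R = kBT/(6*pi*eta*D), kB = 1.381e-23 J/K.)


Stokes-Einstein: R = kB*T / (6*pi*eta*D)
R = 1.381e-23 * 308 / (6 * pi * 0.00107 * 6.729e-11)
R = 3.13407e-09 m = 3.13 nm

3.13


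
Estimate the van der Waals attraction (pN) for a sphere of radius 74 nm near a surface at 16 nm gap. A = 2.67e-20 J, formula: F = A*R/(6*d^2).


Convert to SI: R = 74 nm = 7.4e-08 m, d = 16 nm = 1.6e-08 m
F = A * R / (6 * d^2)
F = 2.67e-20 * 7.4e-08 / (6 * (1.6e-08)^2)
F = 1.28633e-12 N = 1.286 pN

1.286


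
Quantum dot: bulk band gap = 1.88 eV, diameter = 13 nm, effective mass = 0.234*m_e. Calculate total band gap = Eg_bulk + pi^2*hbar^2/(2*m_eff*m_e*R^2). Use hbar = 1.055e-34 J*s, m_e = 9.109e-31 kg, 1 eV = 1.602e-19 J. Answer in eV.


Radius R = 13/2 nm = 6.5e-09 m
Confinement energy dE = pi^2 * hbar^2 / (2 * m_eff * m_e * R^2)
dE = pi^2 * (1.055e-34)^2 / (2 * 0.234 * 9.109e-31 * (6.5e-09)^2) J, divided by 1.602e-19 J/eV
dE = 0.0381 eV
Total band gap = E_g(bulk) + dE = 1.88 + 0.0381 = 1.9181 eV

1.9181


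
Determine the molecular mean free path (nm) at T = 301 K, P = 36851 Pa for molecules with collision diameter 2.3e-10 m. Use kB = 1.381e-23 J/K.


Mean free path: lambda = kB*T / (sqrt(2) * pi * d^2 * P)
lambda = 1.381e-23 * 301 / (sqrt(2) * pi * (2.3e-10)^2 * 36851)
lambda = 4.79944e-07 m
lambda = 479.94 nm

479.94


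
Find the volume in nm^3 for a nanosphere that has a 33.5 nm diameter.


Radius r = 33.5/2 = 16.75 nm
Volume V = (4/3) * pi * r^3
V = (4/3) * pi * (16.75)^3
V = 19684.89 nm^3

19684.89


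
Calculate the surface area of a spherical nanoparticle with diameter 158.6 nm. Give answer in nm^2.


Radius r = 158.6/2 = 79.3 nm
Surface area SA = 4 * pi * r^2
SA = 4 * pi * (79.3)^2
SA = 79023.5 nm^2

79023.5


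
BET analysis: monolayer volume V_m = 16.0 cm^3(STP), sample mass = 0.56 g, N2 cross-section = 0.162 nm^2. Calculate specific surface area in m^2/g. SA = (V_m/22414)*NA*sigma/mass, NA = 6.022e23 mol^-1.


Number of moles in monolayer = V_m / 22414 = 16.0 / 22414 = 0.00071384
Number of molecules = moles * NA = 0.00071384 * 6.022e23
SA = molecules * sigma / mass
SA = (16.0 / 22414) * 6.022e23 * 0.162e-18 / 0.56
SA = 124.4 m^2/g

124.4


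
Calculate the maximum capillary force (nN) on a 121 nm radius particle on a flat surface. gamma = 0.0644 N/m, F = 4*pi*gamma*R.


Convert radius: R = 121 nm = 1.21e-07 m
F = 4 * pi * gamma * R
F = 4 * pi * 0.0644 * 1.21e-07
F = 9.79222e-08 N = 97.9222 nN

97.9222


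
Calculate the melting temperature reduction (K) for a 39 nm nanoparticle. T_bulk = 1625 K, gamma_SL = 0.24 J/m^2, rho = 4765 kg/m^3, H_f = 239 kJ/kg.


Radius R = 39/2 = 19.5 nm = 1.95e-08 m
Convert H_f = 239 kJ/kg = 239000 J/kg
dT = 2 * gamma_SL * T_bulk / (rho * H_f * R)
dT = 2 * 0.24 * 1625 / (4765 * 239000 * 1.95e-08)
dT = 35.1 K

35.1


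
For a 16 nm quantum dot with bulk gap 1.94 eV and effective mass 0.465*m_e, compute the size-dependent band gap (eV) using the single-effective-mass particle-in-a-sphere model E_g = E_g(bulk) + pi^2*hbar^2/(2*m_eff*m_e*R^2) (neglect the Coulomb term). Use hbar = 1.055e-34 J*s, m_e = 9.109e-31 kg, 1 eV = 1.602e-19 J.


Radius R = 16/2 nm = 8e-09 m
Confinement energy dE = pi^2 * hbar^2 / (2 * m_eff * m_e * R^2)
dE = pi^2 * (1.055e-34)^2 / (2 * 0.465 * 9.109e-31 * (8e-09)^2) J, divided by 1.602e-19 J/eV
dE = 0.0126 eV
Total band gap = E_g(bulk) + dE = 1.94 + 0.0126 = 1.9526 eV

1.9526


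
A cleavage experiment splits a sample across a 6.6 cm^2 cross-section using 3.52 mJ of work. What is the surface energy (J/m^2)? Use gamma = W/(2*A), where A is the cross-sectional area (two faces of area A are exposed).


Convert: A = 6.6 cm^2 = 0.00066 m^2, W = 3.52 mJ = 0.00352 J
Cleaving exposes two faces of area A, so total new surface = 2*A and gamma = W / (2*A)
gamma = 0.00352 / (2 * 0.00066)
gamma = 2.667 J/m^2

2.667


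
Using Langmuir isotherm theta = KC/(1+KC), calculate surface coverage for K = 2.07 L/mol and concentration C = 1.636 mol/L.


Langmuir isotherm: theta = K*C / (1 + K*C)
K*C = 2.07 * 1.636 = 3.38652
theta = 3.38652 / (1 + 3.38652) = 3.38652 / 4.38652
theta = 0.772

0.772


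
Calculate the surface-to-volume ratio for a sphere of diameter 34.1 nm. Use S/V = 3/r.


Radius r = 34.1/2 = 17.05 nm
S/V = 3 / r = 3 / 17.05
S/V = 0.176 nm^-1

0.176


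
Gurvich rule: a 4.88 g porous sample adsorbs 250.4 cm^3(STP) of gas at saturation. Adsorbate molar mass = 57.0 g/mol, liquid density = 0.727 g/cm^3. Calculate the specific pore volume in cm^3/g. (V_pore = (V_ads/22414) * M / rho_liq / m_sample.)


Moles adsorbed n = V_ads / 22414 = 250.4 / 22414 = 1.117159e-02 mol
Liquid volume V_liq = n * M / rho_liq = 1.117159e-02 * 57.0 / 0.727 = 0.87590 cm^3
Specific pore volume V_pore = V_liq / m_sample = 0.87590 / 4.88
V_pore = 0.1795 cm^3/g

0.1795


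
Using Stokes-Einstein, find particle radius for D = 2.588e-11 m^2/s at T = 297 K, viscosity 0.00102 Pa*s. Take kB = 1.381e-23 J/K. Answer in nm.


Stokes-Einstein: R = kB*T / (6*pi*eta*D)
R = 1.381e-23 * 297 / (6 * pi * 0.00102 * 2.588e-11)
R = 8.24299e-09 m = 8.24 nm

8.24


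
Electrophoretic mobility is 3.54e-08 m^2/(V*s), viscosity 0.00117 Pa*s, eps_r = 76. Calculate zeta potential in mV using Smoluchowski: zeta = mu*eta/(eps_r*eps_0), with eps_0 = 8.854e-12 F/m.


Smoluchowski equation: zeta = mu * eta / (eps_r * eps_0)
zeta = 3.54e-08 * 0.00117 / (76 * 8.854e-12)
zeta = 0.061551 V = 61.55 mV

61.55


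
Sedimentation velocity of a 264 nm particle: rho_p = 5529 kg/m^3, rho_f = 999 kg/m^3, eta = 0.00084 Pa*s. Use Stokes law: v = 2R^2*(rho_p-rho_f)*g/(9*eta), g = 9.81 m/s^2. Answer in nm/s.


Radius R = 264/2 nm = 1.32e-07 m
Density difference = 5529 - 999 = 4530 kg/m^3
v = 2 * R^2 * (rho_p - rho_f) * g / (9 * eta)
v = 2 * (1.32e-07)^2 * 4530 * 9.81 / (9 * 0.00084)
v = 2.04844e-07 m/s = 204.844 nm/s

204.844


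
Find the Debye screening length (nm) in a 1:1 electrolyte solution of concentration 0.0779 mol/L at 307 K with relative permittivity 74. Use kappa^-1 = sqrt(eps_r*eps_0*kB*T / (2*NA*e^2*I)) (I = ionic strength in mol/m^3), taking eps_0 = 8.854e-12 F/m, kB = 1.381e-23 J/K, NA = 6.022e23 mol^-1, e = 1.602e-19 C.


Ionic strength I = 0.0779 * 1^2 * 1000 = 77.9 mol/m^3
kappa^-1 = sqrt(74 * 8.854e-12 * 1.381e-23 * 307 / (2 * 6.022e23 * (1.602e-19)^2 * 77.9))
kappa^-1 = 1.074 nm

1.074


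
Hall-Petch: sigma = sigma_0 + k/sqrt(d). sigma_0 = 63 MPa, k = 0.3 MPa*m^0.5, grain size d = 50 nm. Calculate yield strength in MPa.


d = 50 nm = 5e-08 m
sqrt(d) = 0.0002236068
Hall-Petch contribution = k / sqrt(d) = 0.3 / 0.0002236068 = 1341.6 MPa
sigma = sigma_0 + k/sqrt(d) = 63 + 1341.6 = 1404.6 MPa

1404.6


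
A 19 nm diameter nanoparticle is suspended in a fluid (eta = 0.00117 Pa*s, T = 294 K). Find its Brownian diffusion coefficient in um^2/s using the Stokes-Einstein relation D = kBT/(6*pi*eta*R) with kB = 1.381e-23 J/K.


Radius R = 19/2 = 9.5 nm = 9.5e-09 m
D = kB*T / (6*pi*eta*R)
D = 1.381e-23 * 294 / (6 * pi * 0.00117 * 9.5e-09)
D = 1.9379e-11 m^2/s = 19.379 um^2/s

19.379


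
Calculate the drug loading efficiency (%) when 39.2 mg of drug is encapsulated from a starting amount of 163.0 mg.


Drug loading efficiency = (drug loaded / drug initial) * 100
DLE = 39.2 / 163.0 * 100
DLE = 0.2405 * 100
DLE = 24.05%

24.05


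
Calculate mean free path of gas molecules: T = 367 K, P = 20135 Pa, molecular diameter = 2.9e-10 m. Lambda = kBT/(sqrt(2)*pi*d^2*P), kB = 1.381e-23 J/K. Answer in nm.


Mean free path: lambda = kB*T / (sqrt(2) * pi * d^2 * P)
lambda = 1.381e-23 * 367 / (sqrt(2) * pi * (2.9e-10)^2 * 20135)
lambda = 6.7367e-07 m
lambda = 673.67 nm

673.67


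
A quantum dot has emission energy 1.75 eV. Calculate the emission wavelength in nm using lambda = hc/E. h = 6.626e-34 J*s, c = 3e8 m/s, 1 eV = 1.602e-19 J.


Convert energy: E = 1.75 eV = 1.75 * 1.602e-19 = 2.8035e-19 J
lambda = h*c / E = 6.626e-34 * 3e8 / 2.8035e-19
lambda = 7.09042e-07 m = 709.0 nm

709.0


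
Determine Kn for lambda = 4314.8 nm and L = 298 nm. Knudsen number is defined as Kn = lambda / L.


Knudsen number Kn = lambda / L
Kn = 4314.8 / 298
Kn = 14.4792

14.4792


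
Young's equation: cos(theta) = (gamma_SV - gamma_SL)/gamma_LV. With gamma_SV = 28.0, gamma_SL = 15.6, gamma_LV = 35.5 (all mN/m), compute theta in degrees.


cos(theta) = (gamma_SV - gamma_SL) / gamma_LV
cos(theta) = (28.0 - 15.6) / 35.5
cos(theta) = 0.349296
theta = arccos(0.349296) = 69.56 degrees

69.56


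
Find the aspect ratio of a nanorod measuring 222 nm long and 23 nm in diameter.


Aspect ratio AR = length / diameter
AR = 222 / 23
AR = 9.65

9.65


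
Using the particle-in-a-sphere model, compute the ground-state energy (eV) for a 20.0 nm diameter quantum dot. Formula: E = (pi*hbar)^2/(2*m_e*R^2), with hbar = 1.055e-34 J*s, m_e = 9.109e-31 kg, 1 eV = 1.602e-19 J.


Radius R = 20.0/2 = 10 nm = 1e-08 m
E = (pi * 1.055e-34)^2 / (2 * 9.109e-31 * (1e-08)^2)
E(J) = 6.02981e-22
E = E(J) / 1.602e-19 = 0.0038 eV

0.0038


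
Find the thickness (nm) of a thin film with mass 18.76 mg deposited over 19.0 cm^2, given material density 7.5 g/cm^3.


Convert: m = 18.76 mg = 1.8760e-05 kg, A = 19.0 cm^2 = 1.9000e-03 m^2, rho = 7.5 g/cm^3 = 7500 kg/m^3
t = m / (A * rho)
t = 1.8760e-05 / (1.9000e-03 * 7500)
t = 1.3165e-06 m = 1316.5 nm

1316.5


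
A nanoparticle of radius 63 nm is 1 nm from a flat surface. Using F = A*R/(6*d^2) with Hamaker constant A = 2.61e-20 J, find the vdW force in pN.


Convert to SI: R = 63 nm = 6.3e-08 m, d = 1 nm = 1e-09 m
F = A * R / (6 * d^2)
F = 2.61e-20 * 6.3e-08 / (6 * (1e-09)^2)
F = 2.7405e-10 N = 274.05 pN

274.05


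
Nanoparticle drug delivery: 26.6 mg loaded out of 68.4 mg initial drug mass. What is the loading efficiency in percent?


Drug loading efficiency = (drug loaded / drug initial) * 100
DLE = 26.6 / 68.4 * 100
DLE = 0.3889 * 100
DLE = 38.89%

38.89


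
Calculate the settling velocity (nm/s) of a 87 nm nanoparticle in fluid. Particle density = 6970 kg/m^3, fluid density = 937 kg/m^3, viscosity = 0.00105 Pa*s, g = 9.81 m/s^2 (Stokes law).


Radius R = 87/2 nm = 4.35e-08 m
Density difference = 6970 - 937 = 6033 kg/m^3
v = 2 * R^2 * (rho_p - rho_f) * g / (9 * eta)
v = 2 * (4.35e-08)^2 * 6033 * 9.81 / (9 * 0.00105)
v = 2.37017e-08 m/s = 23.7017 nm/s

23.7017


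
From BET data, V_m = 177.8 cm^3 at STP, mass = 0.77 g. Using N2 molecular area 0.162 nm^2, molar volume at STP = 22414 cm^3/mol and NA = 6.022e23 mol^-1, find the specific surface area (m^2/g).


Number of moles in monolayer = V_m / 22414 = 177.8 / 22414 = 0.00793254
Number of molecules = moles * NA = 0.00793254 * 6.022e23
SA = molecules * sigma / mass
SA = (177.8 / 22414) * 6.022e23 * 0.162e-18 / 0.77
SA = 1005.0 m^2/g

1005.0


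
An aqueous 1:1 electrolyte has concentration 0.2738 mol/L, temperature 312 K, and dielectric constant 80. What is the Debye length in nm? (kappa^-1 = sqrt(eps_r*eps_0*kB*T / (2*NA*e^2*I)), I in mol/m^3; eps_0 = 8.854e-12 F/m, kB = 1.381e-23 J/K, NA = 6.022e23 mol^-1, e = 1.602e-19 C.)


Ionic strength I = 0.2738 * 1^2 * 1000 = 273.8 mol/m^3
kappa^-1 = sqrt(80 * 8.854e-12 * 1.381e-23 * 312 / (2 * 6.022e23 * (1.602e-19)^2 * 273.8))
kappa^-1 = 0.601 nm

0.601


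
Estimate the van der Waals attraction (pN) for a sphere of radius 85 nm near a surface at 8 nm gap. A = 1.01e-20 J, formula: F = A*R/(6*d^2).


Convert to SI: R = 85 nm = 8.5e-08 m, d = 8 nm = 8e-09 m
F = A * R / (6 * d^2)
F = 1.01e-20 * 8.5e-08 / (6 * (8e-09)^2)
F = 2.23568e-12 N = 2.236 pN

2.236


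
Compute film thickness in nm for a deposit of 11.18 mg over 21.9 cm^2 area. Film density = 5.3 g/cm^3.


Convert: m = 11.18 mg = 1.1180e-05 kg, A = 21.9 cm^2 = 2.1900e-03 m^2, rho = 5.3 g/cm^3 = 5300 kg/m^3
t = m / (A * rho)
t = 1.1180e-05 / (2.1900e-03 * 5300)
t = 9.6321e-07 m = 963.2 nm

963.2


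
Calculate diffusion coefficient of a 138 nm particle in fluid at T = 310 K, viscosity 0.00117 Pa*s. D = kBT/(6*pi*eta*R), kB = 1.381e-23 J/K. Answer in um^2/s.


Radius R = 138/2 = 69 nm = 6.9e-08 m
D = kB*T / (6*pi*eta*R)
D = 1.381e-23 * 310 / (6 * pi * 0.00117 * 6.9e-08)
D = 2.81332e-12 m^2/s = 2.813 um^2/s

2.813


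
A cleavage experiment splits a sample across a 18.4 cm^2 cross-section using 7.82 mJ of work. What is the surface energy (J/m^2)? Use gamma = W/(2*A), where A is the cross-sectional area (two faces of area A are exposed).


Convert: A = 18.4 cm^2 = 0.00184 m^2, W = 7.82 mJ = 0.00782 J
Cleaving exposes two faces of area A, so total new surface = 2*A and gamma = W / (2*A)
gamma = 0.00782 / (2 * 0.00184)
gamma = 2.125 J/m^2

2.125


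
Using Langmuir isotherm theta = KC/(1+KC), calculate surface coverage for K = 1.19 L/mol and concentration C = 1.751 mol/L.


Langmuir isotherm: theta = K*C / (1 + K*C)
K*C = 1.19 * 1.751 = 2.08369
theta = 2.08369 / (1 + 2.08369) = 2.08369 / 3.08369
theta = 0.6757

0.6757


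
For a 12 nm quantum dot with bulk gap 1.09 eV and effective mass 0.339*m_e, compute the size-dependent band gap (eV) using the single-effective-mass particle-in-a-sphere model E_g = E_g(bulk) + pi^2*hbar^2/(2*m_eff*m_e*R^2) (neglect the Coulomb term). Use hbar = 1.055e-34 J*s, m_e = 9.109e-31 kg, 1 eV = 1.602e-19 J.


Radius R = 12/2 nm = 6e-09 m
Confinement energy dE = pi^2 * hbar^2 / (2 * m_eff * m_e * R^2)
dE = pi^2 * (1.055e-34)^2 / (2 * 0.339 * 9.109e-31 * (6e-09)^2) J, divided by 1.602e-19 J/eV
dE = 0.0308 eV
Total band gap = E_g(bulk) + dE = 1.09 + 0.0308 = 1.1208 eV

1.1208


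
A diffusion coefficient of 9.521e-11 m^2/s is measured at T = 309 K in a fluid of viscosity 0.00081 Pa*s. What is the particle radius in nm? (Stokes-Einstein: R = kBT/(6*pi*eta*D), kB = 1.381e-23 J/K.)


Stokes-Einstein: R = kB*T / (6*pi*eta*D)
R = 1.381e-23 * 309 / (6 * pi * 0.00081 * 9.521e-11)
R = 2.93551e-09 m = 2.94 nm

2.94


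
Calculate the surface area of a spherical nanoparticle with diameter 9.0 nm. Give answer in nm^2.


Radius r = 9.0/2 = 4.5 nm
Surface area SA = 4 * pi * r^2
SA = 4 * pi * (4.5)^2
SA = 254.47 nm^2

254.47


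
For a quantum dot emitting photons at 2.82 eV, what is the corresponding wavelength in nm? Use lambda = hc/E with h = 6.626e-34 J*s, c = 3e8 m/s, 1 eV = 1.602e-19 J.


Convert energy: E = 2.82 eV = 2.82 * 1.602e-19 = 4.51764e-19 J
lambda = h*c / E = 6.626e-34 * 3e8 / 4.51764e-19
lambda = 4.40009e-07 m = 440.0 nm

440.0


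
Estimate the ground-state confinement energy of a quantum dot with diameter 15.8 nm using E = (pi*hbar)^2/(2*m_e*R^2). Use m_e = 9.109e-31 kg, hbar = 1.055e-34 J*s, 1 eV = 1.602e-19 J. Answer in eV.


Radius R = 15.8/2 = 7.9 nm = 7.9e-09 m
E = (pi * 1.055e-34)^2 / (2 * 9.109e-31 * (7.9e-09)^2)
E(J) = 9.66162e-22
E = E(J) / 1.602e-19 = 0.006 eV

0.006


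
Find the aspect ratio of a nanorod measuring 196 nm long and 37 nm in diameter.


Aspect ratio AR = length / diameter
AR = 196 / 37
AR = 5.3

5.3


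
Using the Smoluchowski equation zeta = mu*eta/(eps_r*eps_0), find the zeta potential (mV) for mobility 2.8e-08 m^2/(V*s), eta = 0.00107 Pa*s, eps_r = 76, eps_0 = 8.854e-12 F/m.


Smoluchowski equation: zeta = mu * eta / (eps_r * eps_0)
zeta = 2.8e-08 * 0.00107 / (76 * 8.854e-12)
zeta = 0.044523 V = 44.52 mV

44.52


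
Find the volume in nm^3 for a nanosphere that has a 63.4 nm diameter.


Radius r = 63.4/2 = 31.7 nm
Volume V = (4/3) * pi * r^3
V = (4/3) * pi * (31.7)^3
V = 133433.97 nm^3

133433.97


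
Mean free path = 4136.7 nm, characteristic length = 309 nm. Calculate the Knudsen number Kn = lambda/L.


Knudsen number Kn = lambda / L
Kn = 4136.7 / 309
Kn = 13.3874

13.3874


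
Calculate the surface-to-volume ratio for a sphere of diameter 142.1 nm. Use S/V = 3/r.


Radius r = 142.1/2 = 71.05 nm
S/V = 3 / r = 3 / 71.05
S/V = 0.0422 nm^-1

0.0422


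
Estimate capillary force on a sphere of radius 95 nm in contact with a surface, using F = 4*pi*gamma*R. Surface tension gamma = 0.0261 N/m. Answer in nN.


Convert radius: R = 95 nm = 9.5e-08 m
F = 4 * pi * gamma * R
F = 4 * pi * 0.0261 * 9.5e-08
F = 3.11583e-08 N = 31.1583 nN

31.1583


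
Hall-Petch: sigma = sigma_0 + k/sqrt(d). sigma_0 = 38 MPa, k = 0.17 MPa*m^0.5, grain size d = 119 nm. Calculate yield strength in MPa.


d = 119 nm = 1.19e-07 m
sqrt(d) = 0.0003449638
Hall-Petch contribution = k / sqrt(d) = 0.17 / 0.0003449638 = 492.8 MPa
sigma = sigma_0 + k/sqrt(d) = 38 + 492.8 = 530.8 MPa

530.8


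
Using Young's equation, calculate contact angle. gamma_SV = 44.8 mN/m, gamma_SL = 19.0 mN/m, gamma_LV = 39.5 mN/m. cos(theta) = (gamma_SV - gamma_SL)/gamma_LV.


cos(theta) = (gamma_SV - gamma_SL) / gamma_LV
cos(theta) = (44.8 - 19.0) / 39.5
cos(theta) = 0.653165
theta = arccos(0.653165) = 49.22 degrees

49.22


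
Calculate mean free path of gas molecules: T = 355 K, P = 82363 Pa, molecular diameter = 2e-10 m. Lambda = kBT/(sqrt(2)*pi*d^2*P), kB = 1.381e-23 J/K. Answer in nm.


Mean free path: lambda = kB*T / (sqrt(2) * pi * d^2 * P)
lambda = 1.381e-23 * 355 / (sqrt(2) * pi * (2e-10)^2 * 82363)
lambda = 3.34938e-07 m
lambda = 334.94 nm

334.94


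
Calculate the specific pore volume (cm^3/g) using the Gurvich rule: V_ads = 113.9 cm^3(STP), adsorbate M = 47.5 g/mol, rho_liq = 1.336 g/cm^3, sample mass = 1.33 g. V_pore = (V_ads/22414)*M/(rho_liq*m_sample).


Moles adsorbed n = V_ads / 22414 = 113.9 / 22414 = 5.081645e-03 mol
Liquid volume V_liq = n * M / rho_liq = 5.081645e-03 * 47.5 / 1.336 = 0.18067 cm^3
Specific pore volume V_pore = V_liq / m_sample = 0.18067 / 1.33
V_pore = 0.1358 cm^3/g

0.1358


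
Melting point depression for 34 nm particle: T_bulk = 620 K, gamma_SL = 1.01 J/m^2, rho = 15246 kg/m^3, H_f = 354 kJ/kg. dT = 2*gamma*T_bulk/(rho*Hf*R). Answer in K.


Radius R = 34/2 = 17 nm = 1.7e-08 m
Convert H_f = 354 kJ/kg = 354000 J/kg
dT = 2 * gamma_SL * T_bulk / (rho * H_f * R)
dT = 2 * 1.01 * 620 / (15246 * 354000 * 1.7e-08)
dT = 13.7 K

13.7


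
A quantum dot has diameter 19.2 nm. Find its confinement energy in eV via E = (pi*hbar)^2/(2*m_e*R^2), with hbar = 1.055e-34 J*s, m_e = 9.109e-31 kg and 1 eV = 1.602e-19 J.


Radius R = 19.2/2 = 9.6 nm = 9.6e-09 m
E = (pi * 1.055e-34)^2 / (2 * 9.109e-31 * (9.6e-09)^2)
E(J) = 6.54277e-22
E = E(J) / 1.602e-19 = 0.0041 eV

0.0041


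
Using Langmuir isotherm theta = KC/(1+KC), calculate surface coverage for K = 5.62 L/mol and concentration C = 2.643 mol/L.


Langmuir isotherm: theta = K*C / (1 + K*C)
K*C = 5.62 * 2.643 = 14.85366
theta = 14.85366 / (1 + 14.85366) = 14.85366 / 15.85366
theta = 0.9369

0.9369


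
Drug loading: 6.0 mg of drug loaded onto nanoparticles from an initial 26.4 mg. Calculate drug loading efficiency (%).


Drug loading efficiency = (drug loaded / drug initial) * 100
DLE = 6.0 / 26.4 * 100
DLE = 0.2273 * 100
DLE = 22.73%

22.73


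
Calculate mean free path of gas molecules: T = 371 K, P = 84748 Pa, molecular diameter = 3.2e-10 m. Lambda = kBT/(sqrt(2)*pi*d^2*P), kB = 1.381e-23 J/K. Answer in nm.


Mean free path: lambda = kB*T / (sqrt(2) * pi * d^2 * P)
lambda = 1.381e-23 * 371 / (sqrt(2) * pi * (3.2e-10)^2 * 84748)
lambda = 1.32884e-07 m
lambda = 132.88 nm

132.88


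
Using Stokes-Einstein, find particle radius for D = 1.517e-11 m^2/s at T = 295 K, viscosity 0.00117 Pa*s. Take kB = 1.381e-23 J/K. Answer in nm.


Stokes-Einstein: R = kB*T / (6*pi*eta*D)
R = 1.381e-23 * 295 / (6 * pi * 0.00117 * 1.517e-11)
R = 1.21771e-08 m = 12.18 nm

12.18


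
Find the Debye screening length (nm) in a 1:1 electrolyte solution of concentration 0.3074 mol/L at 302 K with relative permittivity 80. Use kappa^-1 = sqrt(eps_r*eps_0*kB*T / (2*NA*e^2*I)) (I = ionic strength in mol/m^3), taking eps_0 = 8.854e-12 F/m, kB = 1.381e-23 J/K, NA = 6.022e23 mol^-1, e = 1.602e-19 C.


Ionic strength I = 0.3074 * 1^2 * 1000 = 307.4 mol/m^3
kappa^-1 = sqrt(80 * 8.854e-12 * 1.381e-23 * 302 / (2 * 6.022e23 * (1.602e-19)^2 * 307.4))
kappa^-1 = 0.558 nm

0.558


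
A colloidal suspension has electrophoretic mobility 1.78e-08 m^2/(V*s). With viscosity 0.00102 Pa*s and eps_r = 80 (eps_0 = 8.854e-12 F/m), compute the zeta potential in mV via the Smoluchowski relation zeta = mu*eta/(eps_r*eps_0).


Smoluchowski equation: zeta = mu * eta / (eps_r * eps_0)
zeta = 1.78e-08 * 0.00102 / (80 * 8.854e-12)
zeta = 0.025632 V = 25.63 mV

25.63


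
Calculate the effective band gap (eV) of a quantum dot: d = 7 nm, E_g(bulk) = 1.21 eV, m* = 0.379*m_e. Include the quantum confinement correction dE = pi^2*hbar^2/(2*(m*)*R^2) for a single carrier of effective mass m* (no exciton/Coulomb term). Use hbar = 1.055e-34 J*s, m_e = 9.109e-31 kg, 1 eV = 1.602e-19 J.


Radius R = 7/2 nm = 3.5e-09 m
Confinement energy dE = pi^2 * hbar^2 / (2 * m_eff * m_e * R^2)
dE = pi^2 * (1.055e-34)^2 / (2 * 0.379 * 9.109e-31 * (3.5e-09)^2) J, divided by 1.602e-19 J/eV
dE = 0.0811 eV
Total band gap = E_g(bulk) + dE = 1.21 + 0.0811 = 1.2911 eV

1.2911


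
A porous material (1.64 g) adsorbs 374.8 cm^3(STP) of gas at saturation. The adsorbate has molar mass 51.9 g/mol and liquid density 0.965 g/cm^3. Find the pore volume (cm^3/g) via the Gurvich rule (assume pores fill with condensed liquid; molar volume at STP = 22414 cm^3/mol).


Moles adsorbed n = V_ads / 22414 = 374.8 / 22414 = 1.672169e-02 mol
Liquid volume V_liq = n * M / rho_liq = 1.672169e-02 * 51.9 / 0.965 = 0.89933 cm^3
Specific pore volume V_pore = V_liq / m_sample = 0.89933 / 1.64
V_pore = 0.5484 cm^3/g

0.5484


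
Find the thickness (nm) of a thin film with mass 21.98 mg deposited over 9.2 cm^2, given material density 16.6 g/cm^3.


Convert: m = 21.98 mg = 2.1980e-05 kg, A = 9.2 cm^2 = 9.2000e-04 m^2, rho = 16.6 g/cm^3 = 16600 kg/m^3
t = m / (A * rho)
t = 2.1980e-05 / (9.2000e-04 * 16600)
t = 1.4392e-06 m = 1439.2 nm

1439.2


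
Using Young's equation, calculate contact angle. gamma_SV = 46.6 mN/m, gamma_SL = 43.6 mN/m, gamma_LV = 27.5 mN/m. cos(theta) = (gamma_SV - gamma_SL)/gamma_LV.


cos(theta) = (gamma_SV - gamma_SL) / gamma_LV
cos(theta) = (46.6 - 43.6) / 27.5
cos(theta) = 0.109091
theta = arccos(0.109091) = 83.74 degrees

83.74


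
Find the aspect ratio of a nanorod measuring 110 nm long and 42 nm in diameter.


Aspect ratio AR = length / diameter
AR = 110 / 42
AR = 2.62

2.62


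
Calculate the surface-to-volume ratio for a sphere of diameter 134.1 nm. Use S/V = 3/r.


Radius r = 134.1/2 = 67.05 nm
S/V = 3 / r = 3 / 67.05
S/V = 0.0447 nm^-1

0.0447


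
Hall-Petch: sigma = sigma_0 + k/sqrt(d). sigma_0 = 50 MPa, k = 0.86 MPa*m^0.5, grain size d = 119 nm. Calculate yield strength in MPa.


d = 119 nm = 1.19e-07 m
sqrt(d) = 0.0003449638
Hall-Petch contribution = k / sqrt(d) = 0.86 / 0.0003449638 = 2493.0 MPa
sigma = sigma_0 + k/sqrt(d) = 50 + 2493.0 = 2543.0 MPa

2543.0
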